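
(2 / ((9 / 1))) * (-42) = -28 / 3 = -9.33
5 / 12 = 0.42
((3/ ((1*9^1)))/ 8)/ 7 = 1/ 168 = 0.01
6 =6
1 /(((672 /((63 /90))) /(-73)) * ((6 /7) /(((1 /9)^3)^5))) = -511 /1185932920865178240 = -0.00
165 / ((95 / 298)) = 9834 / 19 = 517.58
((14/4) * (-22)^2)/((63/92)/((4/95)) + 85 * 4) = 623392/131105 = 4.75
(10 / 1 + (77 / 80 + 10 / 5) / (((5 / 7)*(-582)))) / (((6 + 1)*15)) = 775447 / 8148000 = 0.10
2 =2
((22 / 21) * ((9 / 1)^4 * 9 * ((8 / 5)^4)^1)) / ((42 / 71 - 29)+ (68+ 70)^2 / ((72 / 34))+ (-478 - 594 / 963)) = 6737302573056 / 141023640625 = 47.77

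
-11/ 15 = -0.73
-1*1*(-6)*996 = 5976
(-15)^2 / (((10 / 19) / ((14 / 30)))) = 399 / 2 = 199.50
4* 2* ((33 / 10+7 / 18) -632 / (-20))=12704 / 45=282.31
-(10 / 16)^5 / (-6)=3125 / 196608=0.02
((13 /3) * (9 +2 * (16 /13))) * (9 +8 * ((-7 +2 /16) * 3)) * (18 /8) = -17433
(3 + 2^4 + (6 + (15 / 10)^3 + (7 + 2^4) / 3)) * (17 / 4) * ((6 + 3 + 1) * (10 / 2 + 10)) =367625 / 16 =22976.56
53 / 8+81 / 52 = 851 / 104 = 8.18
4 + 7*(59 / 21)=71 / 3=23.67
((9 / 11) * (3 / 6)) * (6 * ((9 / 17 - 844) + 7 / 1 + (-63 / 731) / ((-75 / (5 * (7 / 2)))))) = -2053.11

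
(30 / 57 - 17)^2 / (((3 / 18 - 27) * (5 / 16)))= -9405024 / 290605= -32.36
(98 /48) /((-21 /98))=-343 /36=-9.53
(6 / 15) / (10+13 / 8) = 16 / 465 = 0.03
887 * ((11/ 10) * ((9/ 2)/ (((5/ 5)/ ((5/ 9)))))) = 9757/ 4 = 2439.25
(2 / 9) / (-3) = -2 / 27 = -0.07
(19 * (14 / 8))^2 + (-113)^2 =221993 / 16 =13874.56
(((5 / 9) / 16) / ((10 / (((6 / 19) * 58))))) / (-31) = -29 / 14136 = -0.00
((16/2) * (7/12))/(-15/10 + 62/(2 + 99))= -2828/537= -5.27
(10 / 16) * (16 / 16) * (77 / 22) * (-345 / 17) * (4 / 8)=-12075 / 544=-22.20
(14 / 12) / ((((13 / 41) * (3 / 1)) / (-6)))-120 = -4967 / 39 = -127.36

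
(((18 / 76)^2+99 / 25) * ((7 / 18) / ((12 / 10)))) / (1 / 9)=338289 / 28880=11.71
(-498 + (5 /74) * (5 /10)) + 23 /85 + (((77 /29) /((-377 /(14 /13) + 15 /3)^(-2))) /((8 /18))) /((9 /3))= 2417108612453 /10214960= 236624.38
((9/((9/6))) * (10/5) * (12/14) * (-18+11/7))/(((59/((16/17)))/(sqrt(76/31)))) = -264960 * sqrt(589)/1523557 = -4.22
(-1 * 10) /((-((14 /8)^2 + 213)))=160 /3457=0.05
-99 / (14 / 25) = -176.79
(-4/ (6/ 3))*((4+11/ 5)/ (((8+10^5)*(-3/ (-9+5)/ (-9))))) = 31/ 20835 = 0.00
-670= -670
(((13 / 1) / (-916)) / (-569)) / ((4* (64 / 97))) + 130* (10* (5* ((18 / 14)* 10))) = 78055511048827 / 933997568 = 83571.43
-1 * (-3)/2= 3/2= 1.50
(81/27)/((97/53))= 159/97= 1.64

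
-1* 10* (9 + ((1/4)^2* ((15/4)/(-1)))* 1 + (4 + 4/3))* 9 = -40605/32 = -1268.91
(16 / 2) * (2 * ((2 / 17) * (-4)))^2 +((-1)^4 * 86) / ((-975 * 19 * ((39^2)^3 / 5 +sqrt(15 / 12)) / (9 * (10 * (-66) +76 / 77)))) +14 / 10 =177707733426390431639023547 / 20940036990725206251687713-26183904 * sqrt(5) / 941939380205632115127821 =8.49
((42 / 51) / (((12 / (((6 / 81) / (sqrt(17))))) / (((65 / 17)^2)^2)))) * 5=624771875 * sqrt(17) / 1955143089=1.32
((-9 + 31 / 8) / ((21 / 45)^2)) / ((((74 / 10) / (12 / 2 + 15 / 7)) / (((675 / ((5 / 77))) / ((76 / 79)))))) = -16233463125 / 58016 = -279810.11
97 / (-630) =-97 / 630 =-0.15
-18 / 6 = -3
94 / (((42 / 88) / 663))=914056 / 7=130579.43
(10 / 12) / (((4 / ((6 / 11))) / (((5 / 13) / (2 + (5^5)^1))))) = 25 / 1788644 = 0.00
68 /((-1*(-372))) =17 /93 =0.18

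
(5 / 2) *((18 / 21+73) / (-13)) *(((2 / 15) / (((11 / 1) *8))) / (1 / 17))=-799 / 2184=-0.37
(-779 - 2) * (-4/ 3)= 3124/ 3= 1041.33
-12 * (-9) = 108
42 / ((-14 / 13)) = -39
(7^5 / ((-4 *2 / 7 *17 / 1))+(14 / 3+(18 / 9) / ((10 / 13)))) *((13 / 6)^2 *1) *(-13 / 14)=3844554467 / 1028160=3739.26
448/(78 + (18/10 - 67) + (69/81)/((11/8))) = 83160/2491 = 33.38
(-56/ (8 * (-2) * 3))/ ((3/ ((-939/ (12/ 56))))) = -1704.11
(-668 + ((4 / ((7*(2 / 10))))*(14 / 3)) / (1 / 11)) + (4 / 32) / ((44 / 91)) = -550255 / 1056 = -521.07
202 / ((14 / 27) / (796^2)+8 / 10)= 252.50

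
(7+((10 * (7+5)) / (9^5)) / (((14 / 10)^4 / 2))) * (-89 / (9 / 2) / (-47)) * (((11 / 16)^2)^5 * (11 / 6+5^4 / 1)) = 2872548168269735764729349 / 65939386353866822909952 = 43.56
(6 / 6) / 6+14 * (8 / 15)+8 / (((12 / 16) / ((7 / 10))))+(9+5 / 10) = 123 / 5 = 24.60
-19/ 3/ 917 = -19/ 2751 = -0.01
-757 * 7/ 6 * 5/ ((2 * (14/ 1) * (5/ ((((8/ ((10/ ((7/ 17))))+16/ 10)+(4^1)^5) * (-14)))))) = 38507833/ 85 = 453033.33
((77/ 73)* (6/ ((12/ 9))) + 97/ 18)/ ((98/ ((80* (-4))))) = -1065440/ 32193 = -33.10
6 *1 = 6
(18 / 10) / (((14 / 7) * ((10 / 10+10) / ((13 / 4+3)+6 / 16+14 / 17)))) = 0.61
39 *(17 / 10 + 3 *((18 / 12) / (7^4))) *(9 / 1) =7171281 / 12005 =597.36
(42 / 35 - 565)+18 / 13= -36557 / 65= -562.42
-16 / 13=-1.23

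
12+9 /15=12.60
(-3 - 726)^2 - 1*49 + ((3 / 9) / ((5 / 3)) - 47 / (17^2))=767861494 / 1445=531392.04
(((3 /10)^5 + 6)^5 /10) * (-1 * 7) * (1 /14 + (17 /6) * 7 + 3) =-12492787186133546399545488047361 /100000000000000000000000000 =-124927.87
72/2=36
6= 6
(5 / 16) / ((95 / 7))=7 / 304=0.02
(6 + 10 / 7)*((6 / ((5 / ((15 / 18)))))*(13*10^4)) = 6760000 / 7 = 965714.29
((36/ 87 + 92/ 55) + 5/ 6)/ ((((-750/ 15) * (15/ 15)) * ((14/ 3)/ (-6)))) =83829/ 1116500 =0.08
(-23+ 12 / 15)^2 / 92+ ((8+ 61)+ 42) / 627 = 2660189 / 480700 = 5.53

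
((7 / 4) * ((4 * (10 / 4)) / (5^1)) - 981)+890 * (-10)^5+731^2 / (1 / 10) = -167314735 / 2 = -83657367.50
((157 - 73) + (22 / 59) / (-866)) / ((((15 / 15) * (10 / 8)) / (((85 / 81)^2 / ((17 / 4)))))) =2918474320 / 167613867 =17.41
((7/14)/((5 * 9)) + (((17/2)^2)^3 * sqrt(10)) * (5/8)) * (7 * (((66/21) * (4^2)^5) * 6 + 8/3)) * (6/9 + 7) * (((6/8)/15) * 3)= 1193803937/675 + 28815524901809153 * sqrt(10)/768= 118649338569401.44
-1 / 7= -0.14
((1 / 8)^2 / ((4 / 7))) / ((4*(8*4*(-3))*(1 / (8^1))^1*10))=-7 / 122880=-0.00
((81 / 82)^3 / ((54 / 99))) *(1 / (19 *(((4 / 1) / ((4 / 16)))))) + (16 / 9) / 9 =5521545881 / 27153771264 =0.20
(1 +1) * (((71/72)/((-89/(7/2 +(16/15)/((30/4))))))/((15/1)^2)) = -116369/324405000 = -0.00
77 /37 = 2.08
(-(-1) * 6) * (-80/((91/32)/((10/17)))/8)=-19200/1547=-12.41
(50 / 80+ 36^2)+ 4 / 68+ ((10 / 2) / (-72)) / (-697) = 32536393 / 25092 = 1296.68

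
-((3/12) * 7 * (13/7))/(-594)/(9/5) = 65/21384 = 0.00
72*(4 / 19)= 288 / 19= 15.16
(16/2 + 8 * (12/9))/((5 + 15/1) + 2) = 28/33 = 0.85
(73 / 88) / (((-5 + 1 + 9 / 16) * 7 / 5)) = -146 / 847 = -0.17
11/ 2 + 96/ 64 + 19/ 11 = 96/ 11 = 8.73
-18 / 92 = -9 / 46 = -0.20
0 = 0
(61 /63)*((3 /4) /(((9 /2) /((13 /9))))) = 793 /3402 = 0.23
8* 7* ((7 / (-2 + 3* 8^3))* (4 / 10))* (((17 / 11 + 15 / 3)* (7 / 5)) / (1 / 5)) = 197568 / 42185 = 4.68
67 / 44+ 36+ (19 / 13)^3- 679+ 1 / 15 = -925531267 / 1450020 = -638.29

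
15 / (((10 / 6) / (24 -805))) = -7029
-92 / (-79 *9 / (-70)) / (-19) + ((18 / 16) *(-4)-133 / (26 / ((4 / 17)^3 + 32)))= -167.78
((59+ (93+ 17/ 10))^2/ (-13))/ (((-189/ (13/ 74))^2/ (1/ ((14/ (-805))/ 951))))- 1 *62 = 23.85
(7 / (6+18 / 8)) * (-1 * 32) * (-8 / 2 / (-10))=-1792 / 165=-10.86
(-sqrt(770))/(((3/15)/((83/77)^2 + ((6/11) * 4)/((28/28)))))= -99125 * sqrt(770)/5929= -463.92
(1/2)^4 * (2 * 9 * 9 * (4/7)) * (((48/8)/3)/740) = 81/5180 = 0.02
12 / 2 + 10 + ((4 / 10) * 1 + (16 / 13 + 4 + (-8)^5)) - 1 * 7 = -2128969 / 65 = -32753.37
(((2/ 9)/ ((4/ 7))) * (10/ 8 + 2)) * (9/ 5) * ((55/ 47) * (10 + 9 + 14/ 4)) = 45045/ 752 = 59.90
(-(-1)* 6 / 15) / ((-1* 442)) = -1 / 1105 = -0.00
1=1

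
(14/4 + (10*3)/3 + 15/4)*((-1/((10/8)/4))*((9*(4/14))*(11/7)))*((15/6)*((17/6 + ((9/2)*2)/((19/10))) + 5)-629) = 620468838/4655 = 133290.84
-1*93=-93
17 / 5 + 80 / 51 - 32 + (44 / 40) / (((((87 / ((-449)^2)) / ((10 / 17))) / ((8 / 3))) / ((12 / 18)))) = 175609807 / 66555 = 2638.57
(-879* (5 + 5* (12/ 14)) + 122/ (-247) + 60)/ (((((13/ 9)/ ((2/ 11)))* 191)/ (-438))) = 110450574756/ 47224177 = 2338.86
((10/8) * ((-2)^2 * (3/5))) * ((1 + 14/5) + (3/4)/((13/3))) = 3099/260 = 11.92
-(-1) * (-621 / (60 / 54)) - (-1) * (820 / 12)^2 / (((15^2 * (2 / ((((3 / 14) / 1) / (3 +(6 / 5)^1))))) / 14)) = -1563469 / 2835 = -551.49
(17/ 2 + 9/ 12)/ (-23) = -37/ 92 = -0.40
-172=-172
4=4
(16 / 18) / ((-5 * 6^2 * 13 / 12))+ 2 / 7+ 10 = 126304 / 12285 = 10.28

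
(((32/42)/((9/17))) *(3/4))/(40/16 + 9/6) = 17/63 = 0.27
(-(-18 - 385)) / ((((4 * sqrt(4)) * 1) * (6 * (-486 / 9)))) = -403 / 2592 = -0.16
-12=-12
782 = 782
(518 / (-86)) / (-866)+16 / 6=298681 / 111714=2.67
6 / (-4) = -3 / 2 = -1.50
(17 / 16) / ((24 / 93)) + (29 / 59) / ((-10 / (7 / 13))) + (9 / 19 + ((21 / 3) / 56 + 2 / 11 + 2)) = 704945717 / 102593920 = 6.87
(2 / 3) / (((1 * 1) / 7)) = 14 / 3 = 4.67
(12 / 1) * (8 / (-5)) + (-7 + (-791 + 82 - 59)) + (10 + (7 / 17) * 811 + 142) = -308.26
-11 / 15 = -0.73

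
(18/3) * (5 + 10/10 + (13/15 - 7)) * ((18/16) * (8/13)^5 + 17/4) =-6459437/1856465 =-3.48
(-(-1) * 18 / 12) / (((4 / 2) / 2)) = 3 / 2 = 1.50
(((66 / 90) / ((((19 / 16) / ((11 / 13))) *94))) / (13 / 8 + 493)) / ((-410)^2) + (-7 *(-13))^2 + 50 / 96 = 8281.52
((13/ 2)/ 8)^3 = 2197/ 4096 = 0.54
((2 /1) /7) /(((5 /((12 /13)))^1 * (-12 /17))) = -34 /455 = -0.07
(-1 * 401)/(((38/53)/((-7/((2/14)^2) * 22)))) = 80187569/19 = 4220398.37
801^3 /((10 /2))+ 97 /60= 6167068909 /60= 102784481.82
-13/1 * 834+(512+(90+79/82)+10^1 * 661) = -297581/82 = -3629.04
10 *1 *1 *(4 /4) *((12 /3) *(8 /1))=320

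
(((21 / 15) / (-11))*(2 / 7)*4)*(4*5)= -32 / 11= -2.91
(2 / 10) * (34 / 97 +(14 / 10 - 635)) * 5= -307126 / 485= -633.25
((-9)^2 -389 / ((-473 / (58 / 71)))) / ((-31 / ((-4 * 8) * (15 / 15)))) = 87769120 / 1041073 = 84.31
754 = 754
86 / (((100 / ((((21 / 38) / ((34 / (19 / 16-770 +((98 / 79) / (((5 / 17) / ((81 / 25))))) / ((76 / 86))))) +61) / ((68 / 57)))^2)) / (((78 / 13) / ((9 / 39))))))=179904468759156880756426071 / 4817226150937600000000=37346.07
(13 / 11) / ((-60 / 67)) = -871 / 660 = -1.32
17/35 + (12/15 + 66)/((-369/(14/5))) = -0.02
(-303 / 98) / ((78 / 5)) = -505 / 2548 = -0.20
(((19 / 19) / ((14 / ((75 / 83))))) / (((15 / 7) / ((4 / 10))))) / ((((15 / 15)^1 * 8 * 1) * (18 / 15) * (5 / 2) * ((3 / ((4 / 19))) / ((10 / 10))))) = 1 / 28386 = 0.00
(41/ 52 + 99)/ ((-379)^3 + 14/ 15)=-77835/ 42463151692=-0.00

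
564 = 564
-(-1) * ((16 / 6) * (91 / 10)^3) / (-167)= -753571 / 62625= -12.03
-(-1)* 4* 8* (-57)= -1824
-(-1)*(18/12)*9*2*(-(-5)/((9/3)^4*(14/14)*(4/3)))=5/4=1.25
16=16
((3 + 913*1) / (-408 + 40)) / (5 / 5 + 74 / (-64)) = 1832 / 115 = 15.93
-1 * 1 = -1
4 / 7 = 0.57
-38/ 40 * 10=-19/ 2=-9.50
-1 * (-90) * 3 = 270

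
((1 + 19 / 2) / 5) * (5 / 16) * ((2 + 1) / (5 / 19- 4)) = -1197 / 2272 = -0.53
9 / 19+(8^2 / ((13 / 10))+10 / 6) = 38066 / 741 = 51.37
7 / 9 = 0.78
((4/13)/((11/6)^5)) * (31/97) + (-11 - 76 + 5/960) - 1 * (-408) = 12516942103871/38992379712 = 321.01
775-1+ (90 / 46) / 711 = 1406363 / 1817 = 774.00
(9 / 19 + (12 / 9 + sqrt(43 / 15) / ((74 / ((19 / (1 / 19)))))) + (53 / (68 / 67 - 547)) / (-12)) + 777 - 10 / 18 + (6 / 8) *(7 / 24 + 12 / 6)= 361 *sqrt(645) / 1110 + 156129217513 / 200171232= 788.24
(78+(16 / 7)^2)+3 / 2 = 8303 / 98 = 84.72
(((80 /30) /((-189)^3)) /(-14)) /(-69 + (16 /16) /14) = -8 /19544923755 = -0.00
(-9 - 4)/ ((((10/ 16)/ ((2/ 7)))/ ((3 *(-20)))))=2496/ 7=356.57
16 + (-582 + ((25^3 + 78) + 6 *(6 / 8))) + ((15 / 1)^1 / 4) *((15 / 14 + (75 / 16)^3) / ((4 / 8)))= 913031851 / 57344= 15922.01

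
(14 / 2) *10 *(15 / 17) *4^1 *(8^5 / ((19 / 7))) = 963379200 / 323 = 2982598.14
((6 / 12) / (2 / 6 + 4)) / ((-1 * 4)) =-3 / 104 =-0.03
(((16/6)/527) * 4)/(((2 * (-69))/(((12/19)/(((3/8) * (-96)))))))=16/6218073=0.00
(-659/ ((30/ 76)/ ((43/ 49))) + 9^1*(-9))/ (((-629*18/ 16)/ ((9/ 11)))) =9090728/ 5085465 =1.79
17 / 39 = 0.44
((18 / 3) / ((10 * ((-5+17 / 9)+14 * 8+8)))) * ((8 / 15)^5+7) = 5348393 / 147937500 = 0.04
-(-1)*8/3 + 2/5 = 46/15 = 3.07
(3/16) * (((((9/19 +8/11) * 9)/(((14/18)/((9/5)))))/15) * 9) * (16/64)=1646811/2340800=0.70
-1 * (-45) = 45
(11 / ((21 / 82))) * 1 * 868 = 37282.67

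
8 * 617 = 4936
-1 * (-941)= 941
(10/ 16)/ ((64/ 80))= 25/ 32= 0.78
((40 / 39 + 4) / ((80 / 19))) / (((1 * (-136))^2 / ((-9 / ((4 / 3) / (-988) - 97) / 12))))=53067 / 106356439040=0.00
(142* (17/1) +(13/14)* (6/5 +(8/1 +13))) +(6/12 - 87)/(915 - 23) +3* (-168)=120541501/62440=1930.52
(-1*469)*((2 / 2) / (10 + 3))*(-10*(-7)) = -32830 / 13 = -2525.38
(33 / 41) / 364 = 33 / 14924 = 0.00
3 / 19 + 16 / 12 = 85 / 57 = 1.49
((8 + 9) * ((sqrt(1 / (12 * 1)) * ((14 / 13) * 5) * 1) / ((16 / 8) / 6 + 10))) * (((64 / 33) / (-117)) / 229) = -38080 * sqrt(3) / 356320107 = -0.00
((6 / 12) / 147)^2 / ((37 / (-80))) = -20 / 799533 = -0.00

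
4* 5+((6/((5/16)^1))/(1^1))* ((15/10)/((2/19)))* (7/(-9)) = -964/5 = -192.80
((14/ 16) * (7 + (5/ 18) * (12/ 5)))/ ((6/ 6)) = 161/ 24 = 6.71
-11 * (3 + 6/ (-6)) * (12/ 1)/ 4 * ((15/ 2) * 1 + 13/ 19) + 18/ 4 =-20355/ 38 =-535.66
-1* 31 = -31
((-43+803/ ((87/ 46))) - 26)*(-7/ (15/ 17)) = -736253/ 261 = -2820.89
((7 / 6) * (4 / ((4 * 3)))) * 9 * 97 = 679 / 2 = 339.50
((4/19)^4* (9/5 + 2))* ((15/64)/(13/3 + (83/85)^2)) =65025/196496632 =0.00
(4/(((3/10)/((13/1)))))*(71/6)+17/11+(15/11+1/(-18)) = 2053.96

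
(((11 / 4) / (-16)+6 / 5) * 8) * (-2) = -329 / 20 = -16.45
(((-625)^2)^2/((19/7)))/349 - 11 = 1068115161434/6631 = 161079047.12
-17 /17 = -1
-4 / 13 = -0.31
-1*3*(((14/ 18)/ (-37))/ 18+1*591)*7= -24797129/ 1998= -12410.98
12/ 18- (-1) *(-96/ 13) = -262/ 39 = -6.72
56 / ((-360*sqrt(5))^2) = 7 / 81000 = 0.00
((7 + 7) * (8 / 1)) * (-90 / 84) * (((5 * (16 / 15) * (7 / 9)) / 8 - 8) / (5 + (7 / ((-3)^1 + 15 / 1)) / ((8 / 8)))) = 32320 / 201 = 160.80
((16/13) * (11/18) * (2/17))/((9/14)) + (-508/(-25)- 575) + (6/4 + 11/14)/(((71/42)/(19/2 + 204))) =-8447708857/31774275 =-265.87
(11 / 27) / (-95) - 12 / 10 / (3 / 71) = -72857 / 2565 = -28.40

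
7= 7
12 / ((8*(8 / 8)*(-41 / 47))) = -1.72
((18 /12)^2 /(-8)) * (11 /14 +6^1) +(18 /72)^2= -827 /448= -1.85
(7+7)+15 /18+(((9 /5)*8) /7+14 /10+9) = 5731 /210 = 27.29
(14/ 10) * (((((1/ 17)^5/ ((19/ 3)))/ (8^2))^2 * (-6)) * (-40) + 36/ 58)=23475071630290770189/ 27014963384064743680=0.87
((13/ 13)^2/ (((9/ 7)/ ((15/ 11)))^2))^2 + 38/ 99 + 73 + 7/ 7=89713981/ 1185921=75.65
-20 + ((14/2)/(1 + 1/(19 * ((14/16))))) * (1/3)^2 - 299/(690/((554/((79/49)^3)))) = -239477215282/3128332455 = -76.55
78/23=3.39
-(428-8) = -420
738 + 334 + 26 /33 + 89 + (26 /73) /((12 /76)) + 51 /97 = 90709472 /77891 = 1164.57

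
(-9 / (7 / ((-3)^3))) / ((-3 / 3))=-243 / 7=-34.71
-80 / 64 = -1.25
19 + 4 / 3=61 / 3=20.33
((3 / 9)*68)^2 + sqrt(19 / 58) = 514.35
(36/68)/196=9/3332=0.00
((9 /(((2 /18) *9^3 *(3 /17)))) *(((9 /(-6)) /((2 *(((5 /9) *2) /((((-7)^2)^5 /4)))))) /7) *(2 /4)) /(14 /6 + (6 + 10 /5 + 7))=-2058033957 /16640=-123679.93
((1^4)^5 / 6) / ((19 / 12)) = 2 / 19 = 0.11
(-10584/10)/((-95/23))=121716/475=256.24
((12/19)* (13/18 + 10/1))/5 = 386/285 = 1.35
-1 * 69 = -69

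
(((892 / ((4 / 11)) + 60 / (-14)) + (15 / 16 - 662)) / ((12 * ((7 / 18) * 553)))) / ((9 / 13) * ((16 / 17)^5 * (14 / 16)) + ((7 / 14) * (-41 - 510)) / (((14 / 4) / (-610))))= 11086900849791 / 768504808190982464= 0.00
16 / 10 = 8 / 5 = 1.60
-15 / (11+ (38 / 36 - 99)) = 54 / 313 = 0.17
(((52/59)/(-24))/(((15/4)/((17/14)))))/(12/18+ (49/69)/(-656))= -0.02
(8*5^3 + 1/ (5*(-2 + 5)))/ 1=15001/ 15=1000.07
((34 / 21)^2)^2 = 1336336 / 194481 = 6.87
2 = 2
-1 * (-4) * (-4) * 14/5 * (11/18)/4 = -308/45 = -6.84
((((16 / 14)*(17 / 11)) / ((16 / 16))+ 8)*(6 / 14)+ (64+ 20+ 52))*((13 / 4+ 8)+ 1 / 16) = 1585.85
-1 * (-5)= 5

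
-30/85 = -6/17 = -0.35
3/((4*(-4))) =-3/16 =-0.19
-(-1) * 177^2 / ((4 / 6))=93987 / 2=46993.50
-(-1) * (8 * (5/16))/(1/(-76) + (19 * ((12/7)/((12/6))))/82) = 10906/809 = 13.48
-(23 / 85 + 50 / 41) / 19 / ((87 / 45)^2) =-233685 / 11137363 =-0.02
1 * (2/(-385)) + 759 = 758.99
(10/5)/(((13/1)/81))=162/13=12.46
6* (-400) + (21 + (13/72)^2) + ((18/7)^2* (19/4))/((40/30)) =-598312151/254016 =-2355.41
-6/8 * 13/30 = -13/40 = -0.32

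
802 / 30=401 / 15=26.73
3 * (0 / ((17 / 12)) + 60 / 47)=180 / 47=3.83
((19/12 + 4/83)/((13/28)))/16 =875/3984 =0.22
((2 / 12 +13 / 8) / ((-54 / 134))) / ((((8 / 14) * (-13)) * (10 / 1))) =20167 / 336960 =0.06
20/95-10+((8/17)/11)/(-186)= -3234802/330429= -9.79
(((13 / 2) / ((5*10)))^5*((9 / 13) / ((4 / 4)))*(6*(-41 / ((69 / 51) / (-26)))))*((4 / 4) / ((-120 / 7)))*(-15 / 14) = 0.01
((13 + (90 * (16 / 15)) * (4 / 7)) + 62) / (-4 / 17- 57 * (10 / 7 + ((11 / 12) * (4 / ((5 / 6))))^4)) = -95625 / 15792398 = -0.01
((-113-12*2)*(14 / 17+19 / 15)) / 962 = -5617 / 18870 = -0.30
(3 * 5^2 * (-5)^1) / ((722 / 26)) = -4875 / 361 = -13.50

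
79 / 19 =4.16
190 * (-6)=-1140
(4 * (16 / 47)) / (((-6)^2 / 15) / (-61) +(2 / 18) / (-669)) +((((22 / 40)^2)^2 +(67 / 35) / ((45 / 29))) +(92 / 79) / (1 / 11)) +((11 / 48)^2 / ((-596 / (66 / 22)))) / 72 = -789663021093517374163 / 38843852875269120000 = -20.33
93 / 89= 1.04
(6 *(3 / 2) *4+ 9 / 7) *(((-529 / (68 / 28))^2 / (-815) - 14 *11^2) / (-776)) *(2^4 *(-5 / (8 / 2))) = -15388131177 / 9138758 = -1683.83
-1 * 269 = -269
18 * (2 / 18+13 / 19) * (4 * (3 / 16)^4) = 1377 / 19456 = 0.07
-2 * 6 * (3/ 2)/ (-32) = 9/ 16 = 0.56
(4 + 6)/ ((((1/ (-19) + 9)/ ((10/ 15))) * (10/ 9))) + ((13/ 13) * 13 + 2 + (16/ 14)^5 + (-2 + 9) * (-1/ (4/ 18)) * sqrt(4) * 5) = -424835221/ 1428595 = -297.38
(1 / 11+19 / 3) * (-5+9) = 848 / 33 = 25.70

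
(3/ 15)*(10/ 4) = 1/ 2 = 0.50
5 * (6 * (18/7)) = 540/7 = 77.14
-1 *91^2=-8281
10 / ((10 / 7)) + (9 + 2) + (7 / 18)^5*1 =34029031 / 1889568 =18.01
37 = 37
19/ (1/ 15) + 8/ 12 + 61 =1040/ 3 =346.67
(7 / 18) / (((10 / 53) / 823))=305333 / 180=1696.29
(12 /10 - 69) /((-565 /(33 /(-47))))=-99 /1175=-0.08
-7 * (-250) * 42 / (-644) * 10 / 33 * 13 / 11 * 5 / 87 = -568750 / 242121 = -2.35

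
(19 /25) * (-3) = -57 /25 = -2.28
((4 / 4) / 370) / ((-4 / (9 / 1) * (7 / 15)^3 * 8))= -6075 / 812224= -0.01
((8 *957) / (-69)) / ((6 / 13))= -16588 / 69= -240.41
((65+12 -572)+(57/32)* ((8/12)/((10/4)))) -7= -20061/40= -501.52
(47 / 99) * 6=94 / 33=2.85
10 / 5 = 2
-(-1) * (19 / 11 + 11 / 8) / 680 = 273 / 59840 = 0.00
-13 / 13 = -1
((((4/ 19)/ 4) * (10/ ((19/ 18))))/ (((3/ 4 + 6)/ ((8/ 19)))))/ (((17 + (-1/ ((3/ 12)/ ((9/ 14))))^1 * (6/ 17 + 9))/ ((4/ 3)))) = -304640/ 51792309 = -0.01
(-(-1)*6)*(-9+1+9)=6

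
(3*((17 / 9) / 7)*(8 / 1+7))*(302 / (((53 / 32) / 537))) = 441113280 / 371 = 1188984.58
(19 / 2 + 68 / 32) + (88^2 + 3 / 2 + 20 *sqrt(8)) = 7813.69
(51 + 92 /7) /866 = 449 /6062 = 0.07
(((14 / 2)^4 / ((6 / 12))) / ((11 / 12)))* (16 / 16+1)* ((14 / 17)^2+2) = 89201952 / 3179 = 28059.75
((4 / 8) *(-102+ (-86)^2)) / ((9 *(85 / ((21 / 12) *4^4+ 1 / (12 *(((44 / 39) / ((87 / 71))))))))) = 20420789333 / 9559440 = 2136.19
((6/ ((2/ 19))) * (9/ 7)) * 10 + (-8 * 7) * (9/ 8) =4689/ 7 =669.86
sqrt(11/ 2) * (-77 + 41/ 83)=-3175 * sqrt(22)/ 83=-179.42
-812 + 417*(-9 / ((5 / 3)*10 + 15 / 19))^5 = -806717711587134181 / 975248753121875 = -827.19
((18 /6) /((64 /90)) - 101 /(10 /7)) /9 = -10637 /1440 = -7.39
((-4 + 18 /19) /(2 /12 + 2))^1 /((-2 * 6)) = 29 /247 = 0.12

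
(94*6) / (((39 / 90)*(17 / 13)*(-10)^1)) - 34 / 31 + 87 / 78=-99.51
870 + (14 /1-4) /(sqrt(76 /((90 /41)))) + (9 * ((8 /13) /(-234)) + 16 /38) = 15 * sqrt(7790) /779 + 2794846 /3211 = 872.10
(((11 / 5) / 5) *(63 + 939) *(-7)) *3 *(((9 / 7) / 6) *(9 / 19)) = -446391 / 475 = -939.77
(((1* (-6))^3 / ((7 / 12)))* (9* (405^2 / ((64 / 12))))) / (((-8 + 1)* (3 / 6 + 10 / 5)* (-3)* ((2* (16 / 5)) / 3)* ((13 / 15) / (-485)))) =2609707460625 / 5096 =512108999.34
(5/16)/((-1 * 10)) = -1/32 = -0.03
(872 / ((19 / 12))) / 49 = 10464 / 931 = 11.24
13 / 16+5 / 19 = 327 / 304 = 1.08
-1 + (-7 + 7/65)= -513/65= -7.89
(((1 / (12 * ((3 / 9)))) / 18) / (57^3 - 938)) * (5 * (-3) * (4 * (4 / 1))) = -0.00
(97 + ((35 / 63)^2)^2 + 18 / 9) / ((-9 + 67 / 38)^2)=938836816 / 496175625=1.89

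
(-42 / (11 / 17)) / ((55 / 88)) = -5712 / 55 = -103.85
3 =3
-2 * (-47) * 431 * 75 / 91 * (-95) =-3172112.64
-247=-247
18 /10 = 9 /5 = 1.80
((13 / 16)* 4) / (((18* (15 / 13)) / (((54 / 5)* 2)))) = 169 / 50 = 3.38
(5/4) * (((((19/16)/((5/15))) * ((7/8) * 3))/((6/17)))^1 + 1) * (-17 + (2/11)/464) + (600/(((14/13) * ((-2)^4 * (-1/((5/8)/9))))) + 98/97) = -3117717586961/5323186176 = -585.69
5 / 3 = 1.67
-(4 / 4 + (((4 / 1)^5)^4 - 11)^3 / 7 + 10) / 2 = -664613997872510660428461710117961101 / 7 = -94944856838930094346923100000000000.00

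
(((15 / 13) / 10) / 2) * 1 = 3 / 52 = 0.06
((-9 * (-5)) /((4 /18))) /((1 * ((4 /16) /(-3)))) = -2430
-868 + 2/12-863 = -10385/6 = -1730.83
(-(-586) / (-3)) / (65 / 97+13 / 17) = -483157 / 3549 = -136.14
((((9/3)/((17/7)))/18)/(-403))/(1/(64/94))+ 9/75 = 2895173/24149775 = 0.12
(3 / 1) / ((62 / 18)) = 27 / 31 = 0.87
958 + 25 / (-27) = 25841 / 27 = 957.07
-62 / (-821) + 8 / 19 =7746 / 15599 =0.50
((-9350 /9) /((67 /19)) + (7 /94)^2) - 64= -1910684765 /5328108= -358.60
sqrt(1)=1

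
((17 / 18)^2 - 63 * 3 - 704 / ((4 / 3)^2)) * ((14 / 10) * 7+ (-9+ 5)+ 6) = -6892.47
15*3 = 45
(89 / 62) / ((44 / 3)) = 267 / 2728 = 0.10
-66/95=-0.69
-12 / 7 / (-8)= 3 / 14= 0.21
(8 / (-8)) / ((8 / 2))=-1 / 4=-0.25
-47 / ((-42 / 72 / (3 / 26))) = 846 / 91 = 9.30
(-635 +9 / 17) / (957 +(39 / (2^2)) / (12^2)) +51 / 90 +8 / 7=98082493 / 93716070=1.05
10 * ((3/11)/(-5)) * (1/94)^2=-3/48598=-0.00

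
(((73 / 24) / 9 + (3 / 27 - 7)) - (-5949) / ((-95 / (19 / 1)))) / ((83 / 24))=-1292059 / 3735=-345.93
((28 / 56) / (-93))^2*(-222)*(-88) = 1628 / 2883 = 0.56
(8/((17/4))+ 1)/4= 49/68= 0.72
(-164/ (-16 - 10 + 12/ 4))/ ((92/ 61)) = 2501/ 529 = 4.73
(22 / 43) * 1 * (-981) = -21582 / 43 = -501.91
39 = 39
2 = 2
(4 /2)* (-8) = -16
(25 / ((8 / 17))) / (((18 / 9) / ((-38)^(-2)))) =425 / 23104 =0.02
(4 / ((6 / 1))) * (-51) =-34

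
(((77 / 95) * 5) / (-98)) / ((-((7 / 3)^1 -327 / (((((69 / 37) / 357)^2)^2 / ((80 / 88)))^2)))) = -312695764227033 / 3685870967738895799316714865607930738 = -0.00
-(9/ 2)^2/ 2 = -10.12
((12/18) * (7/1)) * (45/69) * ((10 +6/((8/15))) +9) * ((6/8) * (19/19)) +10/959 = 12185935/176456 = 69.06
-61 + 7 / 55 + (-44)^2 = 103132 / 55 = 1875.13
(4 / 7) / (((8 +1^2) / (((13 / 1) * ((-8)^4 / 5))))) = 212992 / 315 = 676.17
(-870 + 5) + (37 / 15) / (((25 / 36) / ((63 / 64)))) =-1723007 / 2000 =-861.50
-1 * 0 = 0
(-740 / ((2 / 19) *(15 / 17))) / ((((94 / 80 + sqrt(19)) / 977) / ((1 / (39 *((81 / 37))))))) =1624382788240 / 267166107 - 1382453436800 *sqrt(19) / 267166107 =-16475.11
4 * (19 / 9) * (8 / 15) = 608 / 135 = 4.50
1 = 1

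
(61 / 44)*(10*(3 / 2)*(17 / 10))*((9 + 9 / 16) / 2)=169.03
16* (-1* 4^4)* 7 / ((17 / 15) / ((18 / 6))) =-75896.47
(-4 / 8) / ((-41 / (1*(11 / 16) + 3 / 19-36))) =-10687 / 24928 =-0.43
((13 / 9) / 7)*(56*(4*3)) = 416 / 3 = 138.67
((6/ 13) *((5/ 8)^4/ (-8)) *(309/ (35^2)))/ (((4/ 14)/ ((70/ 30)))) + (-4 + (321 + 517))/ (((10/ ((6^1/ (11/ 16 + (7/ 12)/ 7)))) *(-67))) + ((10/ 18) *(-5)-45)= -2731723354951/ 47520645120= -57.48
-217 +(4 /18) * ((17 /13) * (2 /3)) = -76099 /351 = -216.81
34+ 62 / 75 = 34.83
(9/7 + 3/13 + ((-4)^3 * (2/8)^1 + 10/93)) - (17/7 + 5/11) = -1606702/93093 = -17.26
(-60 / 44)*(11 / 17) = -15 / 17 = -0.88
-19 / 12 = -1.58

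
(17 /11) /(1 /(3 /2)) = 51 /22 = 2.32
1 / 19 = 0.05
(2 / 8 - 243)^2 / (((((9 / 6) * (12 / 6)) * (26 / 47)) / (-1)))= -35507.63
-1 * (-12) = 12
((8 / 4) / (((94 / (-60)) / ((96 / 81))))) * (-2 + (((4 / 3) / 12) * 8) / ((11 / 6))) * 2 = 64000 / 13959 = 4.58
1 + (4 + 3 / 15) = 26 / 5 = 5.20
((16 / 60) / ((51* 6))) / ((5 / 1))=2 / 11475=0.00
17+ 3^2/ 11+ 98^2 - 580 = 99460/ 11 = 9041.82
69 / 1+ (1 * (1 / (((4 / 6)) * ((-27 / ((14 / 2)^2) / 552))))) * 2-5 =-2941.33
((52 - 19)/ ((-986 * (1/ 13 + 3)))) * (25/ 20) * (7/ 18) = -1001/ 189312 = -0.01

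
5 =5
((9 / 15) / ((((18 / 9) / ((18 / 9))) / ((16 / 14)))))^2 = 576 / 1225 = 0.47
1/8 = 0.12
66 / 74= 0.89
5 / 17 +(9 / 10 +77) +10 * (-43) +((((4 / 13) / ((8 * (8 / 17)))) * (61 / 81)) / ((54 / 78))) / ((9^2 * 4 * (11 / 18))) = -69061207807 / 196305120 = -351.81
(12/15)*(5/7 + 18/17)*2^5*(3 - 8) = -27008/119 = -226.96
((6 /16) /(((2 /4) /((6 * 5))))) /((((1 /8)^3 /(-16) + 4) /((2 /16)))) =23040 /32767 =0.70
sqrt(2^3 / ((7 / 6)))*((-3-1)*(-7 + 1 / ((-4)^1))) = 116*sqrt(21) / 7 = 75.94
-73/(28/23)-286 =-9687/28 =-345.96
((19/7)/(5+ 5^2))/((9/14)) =19/135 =0.14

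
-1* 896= -896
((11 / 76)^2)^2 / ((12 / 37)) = 541717 / 400346112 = 0.00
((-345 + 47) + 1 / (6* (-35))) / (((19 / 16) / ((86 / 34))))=-21527864 / 33915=-634.76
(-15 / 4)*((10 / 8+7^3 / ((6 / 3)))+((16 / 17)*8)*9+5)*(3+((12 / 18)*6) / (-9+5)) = -250425 / 136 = -1841.36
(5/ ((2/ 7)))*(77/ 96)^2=207515/ 18432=11.26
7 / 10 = 0.70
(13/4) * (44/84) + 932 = 78431/84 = 933.70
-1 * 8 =-8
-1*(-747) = 747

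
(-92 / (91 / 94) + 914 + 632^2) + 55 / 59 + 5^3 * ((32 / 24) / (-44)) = 400240.11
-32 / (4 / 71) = -568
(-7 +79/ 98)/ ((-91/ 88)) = 26708/ 4459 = 5.99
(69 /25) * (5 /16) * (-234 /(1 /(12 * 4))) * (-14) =678132 /5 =135626.40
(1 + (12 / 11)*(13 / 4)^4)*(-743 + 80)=-57274581 / 704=-81355.94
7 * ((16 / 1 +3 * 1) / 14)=19 / 2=9.50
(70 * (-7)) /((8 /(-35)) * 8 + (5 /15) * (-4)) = 154.97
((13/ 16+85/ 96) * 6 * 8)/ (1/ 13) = 2119/ 2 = 1059.50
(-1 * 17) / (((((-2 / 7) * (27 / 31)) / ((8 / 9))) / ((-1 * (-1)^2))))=-14756 / 243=-60.72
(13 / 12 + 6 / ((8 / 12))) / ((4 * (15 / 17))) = 2057 / 720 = 2.86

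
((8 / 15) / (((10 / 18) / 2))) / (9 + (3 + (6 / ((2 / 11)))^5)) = 16 / 326128375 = 0.00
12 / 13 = 0.92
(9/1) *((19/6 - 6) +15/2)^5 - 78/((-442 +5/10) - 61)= 19919.56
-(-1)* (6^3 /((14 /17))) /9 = 204 /7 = 29.14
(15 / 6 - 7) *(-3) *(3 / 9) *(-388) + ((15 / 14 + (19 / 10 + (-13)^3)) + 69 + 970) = -101536 / 35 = -2901.03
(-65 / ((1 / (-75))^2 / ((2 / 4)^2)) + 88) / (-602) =365273 / 2408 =151.69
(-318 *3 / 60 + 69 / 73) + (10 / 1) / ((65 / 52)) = -5077 / 730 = -6.95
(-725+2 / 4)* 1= -1449 / 2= -724.50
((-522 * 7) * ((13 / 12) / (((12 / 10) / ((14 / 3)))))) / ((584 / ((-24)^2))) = -1108380 / 73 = -15183.29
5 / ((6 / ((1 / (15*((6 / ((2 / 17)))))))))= 1 / 918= 0.00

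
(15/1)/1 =15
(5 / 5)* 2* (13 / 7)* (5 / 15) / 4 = 0.31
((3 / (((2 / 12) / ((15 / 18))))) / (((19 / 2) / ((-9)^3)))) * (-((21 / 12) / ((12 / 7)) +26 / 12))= 557685 / 152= 3668.98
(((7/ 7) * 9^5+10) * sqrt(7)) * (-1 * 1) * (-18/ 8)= 531531 * sqrt(7)/ 4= 351574.71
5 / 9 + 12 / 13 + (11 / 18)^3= 129407 / 75816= 1.71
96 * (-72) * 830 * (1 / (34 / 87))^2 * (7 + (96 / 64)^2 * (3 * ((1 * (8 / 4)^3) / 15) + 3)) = -188347480416 / 289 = -651721385.52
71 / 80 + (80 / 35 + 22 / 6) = 11491 / 1680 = 6.84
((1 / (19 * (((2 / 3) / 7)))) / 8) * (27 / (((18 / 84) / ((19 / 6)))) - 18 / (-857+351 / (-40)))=290188269 / 10527824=27.56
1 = 1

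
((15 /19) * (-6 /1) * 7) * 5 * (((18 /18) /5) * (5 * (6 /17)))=-18900 /323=-58.51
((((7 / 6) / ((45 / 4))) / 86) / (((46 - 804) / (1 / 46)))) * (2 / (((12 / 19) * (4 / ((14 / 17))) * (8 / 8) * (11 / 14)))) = -0.00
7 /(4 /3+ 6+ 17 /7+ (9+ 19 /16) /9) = 7056 /10981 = 0.64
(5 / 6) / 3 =5 / 18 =0.28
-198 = -198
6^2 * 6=216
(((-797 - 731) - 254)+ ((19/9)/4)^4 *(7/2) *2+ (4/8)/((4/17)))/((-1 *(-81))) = -2988594281/136048896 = -21.97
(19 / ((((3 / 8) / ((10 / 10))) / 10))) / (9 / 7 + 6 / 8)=2240 / 9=248.89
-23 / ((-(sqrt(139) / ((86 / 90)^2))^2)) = 78632423 / 569986875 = 0.14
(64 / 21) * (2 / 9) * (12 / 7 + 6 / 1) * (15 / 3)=1280 / 49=26.12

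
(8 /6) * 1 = 4 /3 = 1.33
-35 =-35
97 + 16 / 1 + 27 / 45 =568 / 5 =113.60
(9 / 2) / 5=9 / 10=0.90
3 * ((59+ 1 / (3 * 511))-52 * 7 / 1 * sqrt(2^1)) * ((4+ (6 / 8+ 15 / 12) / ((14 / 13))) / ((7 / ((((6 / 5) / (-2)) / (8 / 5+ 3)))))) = -11125104 / 575897+ 19188 * sqrt(2) / 161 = 149.23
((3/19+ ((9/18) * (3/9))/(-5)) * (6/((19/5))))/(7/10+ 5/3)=30/361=0.08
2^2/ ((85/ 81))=324/ 85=3.81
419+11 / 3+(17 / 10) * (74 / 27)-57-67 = 40949 / 135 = 303.33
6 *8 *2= 96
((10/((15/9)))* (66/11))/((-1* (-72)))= 1/2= 0.50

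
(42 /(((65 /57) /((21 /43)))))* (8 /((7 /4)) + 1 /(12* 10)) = 4604859 /55900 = 82.38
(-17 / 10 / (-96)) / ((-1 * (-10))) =0.00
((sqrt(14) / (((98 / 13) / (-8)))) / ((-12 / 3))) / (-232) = -13 * sqrt(14) / 11368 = -0.00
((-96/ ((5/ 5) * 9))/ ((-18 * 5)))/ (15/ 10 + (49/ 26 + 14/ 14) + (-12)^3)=-208/ 3024945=-0.00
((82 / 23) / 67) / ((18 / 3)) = 41 / 4623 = 0.01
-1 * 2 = -2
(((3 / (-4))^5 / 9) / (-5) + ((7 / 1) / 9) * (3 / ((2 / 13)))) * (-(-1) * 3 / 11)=233041 / 56320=4.14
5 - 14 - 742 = -751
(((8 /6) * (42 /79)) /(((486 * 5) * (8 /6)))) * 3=7 /10665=0.00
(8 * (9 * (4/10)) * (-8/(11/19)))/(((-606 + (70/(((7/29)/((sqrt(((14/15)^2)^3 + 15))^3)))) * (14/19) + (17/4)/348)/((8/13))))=-22792543663346165792194560000000 * sqrt(178388911)/16427797036768377394604100309677629631-180903507193356952500000000000000/213348013464524381748105198826982203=-0.02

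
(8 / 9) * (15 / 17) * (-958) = -38320 / 51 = -751.37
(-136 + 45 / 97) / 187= -0.72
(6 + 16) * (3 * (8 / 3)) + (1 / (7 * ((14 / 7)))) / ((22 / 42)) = 3875 / 22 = 176.14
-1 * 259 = -259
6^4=1296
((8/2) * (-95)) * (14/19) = -280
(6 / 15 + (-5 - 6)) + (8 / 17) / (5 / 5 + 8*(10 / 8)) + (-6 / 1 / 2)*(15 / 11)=-13696 / 935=-14.65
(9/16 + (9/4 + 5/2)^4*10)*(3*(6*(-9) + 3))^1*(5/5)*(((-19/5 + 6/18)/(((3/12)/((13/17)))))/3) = 110133413/40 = 2753335.32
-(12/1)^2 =-144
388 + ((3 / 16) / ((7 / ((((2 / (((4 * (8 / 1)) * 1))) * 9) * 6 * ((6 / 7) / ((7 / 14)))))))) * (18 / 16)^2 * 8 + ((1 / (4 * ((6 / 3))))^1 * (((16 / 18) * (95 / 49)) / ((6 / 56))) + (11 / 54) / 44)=132624913 / 338688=391.58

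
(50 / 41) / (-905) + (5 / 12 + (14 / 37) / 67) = 92932543 / 220759908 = 0.42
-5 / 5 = -1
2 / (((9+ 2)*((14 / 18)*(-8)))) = -9 / 308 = -0.03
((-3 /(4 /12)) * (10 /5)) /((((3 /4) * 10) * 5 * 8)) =-3 /50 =-0.06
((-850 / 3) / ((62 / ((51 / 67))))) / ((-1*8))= 7225 / 16616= 0.43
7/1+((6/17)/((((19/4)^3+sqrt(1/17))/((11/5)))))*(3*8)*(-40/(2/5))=-8308328513/799775881+129761280*sqrt(17)/13596189977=-10.35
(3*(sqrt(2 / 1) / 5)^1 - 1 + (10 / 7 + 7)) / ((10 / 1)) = 3*sqrt(2) / 50 + 26 / 35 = 0.83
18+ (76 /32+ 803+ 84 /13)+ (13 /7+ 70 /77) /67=445259329 /536536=829.88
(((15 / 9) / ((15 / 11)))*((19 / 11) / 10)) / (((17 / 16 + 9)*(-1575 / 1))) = -152 / 11410875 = -0.00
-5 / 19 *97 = -485 / 19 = -25.53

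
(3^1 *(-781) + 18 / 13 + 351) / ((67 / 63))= -1630314 / 871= -1871.77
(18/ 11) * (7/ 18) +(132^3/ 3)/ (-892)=-2106743/ 2453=-858.84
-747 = -747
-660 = -660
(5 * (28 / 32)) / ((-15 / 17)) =-119 / 24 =-4.96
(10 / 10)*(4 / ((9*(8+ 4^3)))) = 1 / 162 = 0.01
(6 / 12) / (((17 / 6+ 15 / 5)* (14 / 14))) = 3 / 35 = 0.09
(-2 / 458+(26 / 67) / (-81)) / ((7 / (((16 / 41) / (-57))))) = 9584 / 1070036163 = 0.00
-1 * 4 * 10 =-40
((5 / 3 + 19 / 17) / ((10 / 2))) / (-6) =-71 / 765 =-0.09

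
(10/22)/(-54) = -5/594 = -0.01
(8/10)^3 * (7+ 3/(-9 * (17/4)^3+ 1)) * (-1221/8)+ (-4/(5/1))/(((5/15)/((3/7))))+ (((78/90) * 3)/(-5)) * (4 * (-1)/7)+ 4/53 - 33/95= -21306783557943/38904312125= -547.67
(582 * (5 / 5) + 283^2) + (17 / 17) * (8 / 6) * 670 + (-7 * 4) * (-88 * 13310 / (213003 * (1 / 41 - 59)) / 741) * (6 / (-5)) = 741158762764661 / 9086799267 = 81564.34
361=361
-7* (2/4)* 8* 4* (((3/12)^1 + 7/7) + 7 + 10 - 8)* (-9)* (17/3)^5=1629995836/27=60370216.15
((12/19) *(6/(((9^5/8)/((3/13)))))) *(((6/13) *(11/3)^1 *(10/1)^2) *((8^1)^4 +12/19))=10959308800/133426683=82.14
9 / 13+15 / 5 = 48 / 13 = 3.69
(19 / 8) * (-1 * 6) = -57 / 4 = -14.25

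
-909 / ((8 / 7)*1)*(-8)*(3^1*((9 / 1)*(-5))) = -859005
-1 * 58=-58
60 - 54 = 6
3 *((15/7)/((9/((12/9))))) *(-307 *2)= -584.76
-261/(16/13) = -3393/16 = -212.06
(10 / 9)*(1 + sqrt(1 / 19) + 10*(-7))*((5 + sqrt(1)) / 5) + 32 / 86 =-3940 / 43 + 4*sqrt(19) / 57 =-91.32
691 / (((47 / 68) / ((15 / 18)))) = 117470 / 141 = 833.12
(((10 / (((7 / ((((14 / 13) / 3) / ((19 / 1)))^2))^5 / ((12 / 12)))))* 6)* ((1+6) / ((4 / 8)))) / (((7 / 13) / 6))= 0.00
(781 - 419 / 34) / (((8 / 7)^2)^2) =62750135 / 139264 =450.58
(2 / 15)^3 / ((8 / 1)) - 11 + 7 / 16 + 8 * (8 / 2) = 1157641 / 54000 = 21.44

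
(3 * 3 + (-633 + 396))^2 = 51984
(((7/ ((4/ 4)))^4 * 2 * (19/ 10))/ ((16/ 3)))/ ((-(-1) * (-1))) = -136857/ 80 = -1710.71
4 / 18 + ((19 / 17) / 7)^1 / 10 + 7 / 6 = 7523 / 5355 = 1.40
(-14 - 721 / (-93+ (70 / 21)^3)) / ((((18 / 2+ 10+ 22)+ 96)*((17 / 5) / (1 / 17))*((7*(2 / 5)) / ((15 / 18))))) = -30125 / 717900276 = -0.00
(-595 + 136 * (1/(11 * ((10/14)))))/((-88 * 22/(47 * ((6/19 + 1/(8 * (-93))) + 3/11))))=45448533431/5519071360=8.23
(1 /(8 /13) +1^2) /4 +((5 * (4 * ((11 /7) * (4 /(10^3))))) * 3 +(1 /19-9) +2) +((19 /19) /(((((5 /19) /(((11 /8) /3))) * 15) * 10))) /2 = -14144159 /2394000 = -5.91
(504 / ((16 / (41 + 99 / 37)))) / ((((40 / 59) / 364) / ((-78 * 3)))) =-31976518392 / 185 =-172846045.36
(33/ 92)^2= 1089/ 8464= 0.13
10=10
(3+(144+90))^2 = 56169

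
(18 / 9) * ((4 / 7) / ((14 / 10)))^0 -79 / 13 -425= -5578 / 13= -429.08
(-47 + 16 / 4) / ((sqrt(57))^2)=-43 / 57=-0.75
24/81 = 8/27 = 0.30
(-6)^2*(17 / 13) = 612 / 13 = 47.08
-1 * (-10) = 10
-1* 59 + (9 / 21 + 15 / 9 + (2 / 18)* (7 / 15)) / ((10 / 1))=-555521 / 9450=-58.79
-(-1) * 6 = 6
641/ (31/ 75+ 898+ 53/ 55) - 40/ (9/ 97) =-2874146255/ 6677874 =-430.40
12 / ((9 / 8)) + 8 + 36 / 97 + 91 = 32021 / 291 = 110.04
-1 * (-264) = 264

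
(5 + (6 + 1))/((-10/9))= -10.80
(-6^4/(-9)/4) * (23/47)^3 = 4.22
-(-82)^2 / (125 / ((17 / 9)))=-114308 / 1125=-101.61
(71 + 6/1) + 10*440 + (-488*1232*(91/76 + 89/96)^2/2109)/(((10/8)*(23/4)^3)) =372796106271919/83369999547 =4471.59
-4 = -4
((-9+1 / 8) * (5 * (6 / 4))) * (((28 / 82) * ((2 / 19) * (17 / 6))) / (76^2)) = -42245 / 35996032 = -0.00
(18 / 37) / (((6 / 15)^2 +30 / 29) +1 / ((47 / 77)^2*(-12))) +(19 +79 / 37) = 14936018546 / 690323911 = 21.64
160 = 160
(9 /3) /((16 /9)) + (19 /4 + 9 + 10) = 407 /16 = 25.44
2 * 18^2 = 648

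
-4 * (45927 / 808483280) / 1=-45927 / 202120820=-0.00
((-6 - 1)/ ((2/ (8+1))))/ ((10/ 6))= -18.90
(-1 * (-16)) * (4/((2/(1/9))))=32/9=3.56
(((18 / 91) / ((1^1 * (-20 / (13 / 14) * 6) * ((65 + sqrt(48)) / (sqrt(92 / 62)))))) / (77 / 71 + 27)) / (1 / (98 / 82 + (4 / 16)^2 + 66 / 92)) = -11787633 * sqrt(1426) / 218157940720384 + 906741 * sqrt(4278) / 272697425900480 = -0.00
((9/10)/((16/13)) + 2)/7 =437/1120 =0.39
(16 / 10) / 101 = 8 / 505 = 0.02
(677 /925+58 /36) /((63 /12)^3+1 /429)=178514336 /11025166575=0.02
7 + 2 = 9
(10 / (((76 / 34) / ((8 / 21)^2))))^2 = 29593600 / 70207641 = 0.42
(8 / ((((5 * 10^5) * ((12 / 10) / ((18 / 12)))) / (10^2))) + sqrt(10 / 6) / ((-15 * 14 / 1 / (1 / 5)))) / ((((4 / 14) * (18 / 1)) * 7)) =1 / 18000 - sqrt(15) / 113400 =0.00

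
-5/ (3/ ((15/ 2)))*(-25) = 625/ 2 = 312.50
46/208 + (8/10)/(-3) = -71/1560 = -0.05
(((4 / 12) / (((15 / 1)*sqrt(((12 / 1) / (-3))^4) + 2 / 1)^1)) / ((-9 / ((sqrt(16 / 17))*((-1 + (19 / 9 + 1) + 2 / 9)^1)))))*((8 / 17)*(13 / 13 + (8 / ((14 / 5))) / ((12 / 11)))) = -1216*sqrt(17) / 8497467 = -0.00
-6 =-6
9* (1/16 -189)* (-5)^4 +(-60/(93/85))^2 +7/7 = -1059765.15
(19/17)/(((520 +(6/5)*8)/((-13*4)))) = -1235/11254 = -0.11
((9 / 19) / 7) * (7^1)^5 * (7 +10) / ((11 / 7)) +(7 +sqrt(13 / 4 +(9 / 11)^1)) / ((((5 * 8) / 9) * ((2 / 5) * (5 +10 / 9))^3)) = 6561 * sqrt(1969) / 9370240 +99568229733 / 8092480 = 12303.83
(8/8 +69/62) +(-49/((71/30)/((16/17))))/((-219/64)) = 42651661/5462882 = 7.81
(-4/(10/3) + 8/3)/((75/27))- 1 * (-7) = 7.53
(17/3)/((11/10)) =170/33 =5.15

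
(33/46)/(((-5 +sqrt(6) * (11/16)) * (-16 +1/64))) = 2816 * sqrt(6)/2022781 +20480/2022781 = 0.01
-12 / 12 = -1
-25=-25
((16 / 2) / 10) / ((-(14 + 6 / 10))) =-4 / 73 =-0.05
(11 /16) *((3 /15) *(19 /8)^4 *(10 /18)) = 2.43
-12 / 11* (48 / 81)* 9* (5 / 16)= -20 / 11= -1.82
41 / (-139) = -0.29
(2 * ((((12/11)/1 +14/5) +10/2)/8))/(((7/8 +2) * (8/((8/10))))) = 489/6325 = 0.08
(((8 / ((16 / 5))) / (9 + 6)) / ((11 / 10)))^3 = 125 / 35937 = 0.00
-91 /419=-0.22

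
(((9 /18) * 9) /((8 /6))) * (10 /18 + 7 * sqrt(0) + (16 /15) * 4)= 651 /40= 16.28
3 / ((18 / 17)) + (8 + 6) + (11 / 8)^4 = 250771 / 12288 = 20.41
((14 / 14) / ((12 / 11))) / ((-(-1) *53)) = 0.02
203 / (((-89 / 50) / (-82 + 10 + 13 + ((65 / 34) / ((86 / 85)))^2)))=8322142325 / 1316488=6321.47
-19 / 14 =-1.36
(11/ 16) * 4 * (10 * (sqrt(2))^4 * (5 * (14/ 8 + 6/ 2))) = 5225/ 2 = 2612.50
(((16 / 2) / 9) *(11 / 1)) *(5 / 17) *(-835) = -367400 / 153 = -2401.31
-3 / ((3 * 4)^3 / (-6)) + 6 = 577 / 96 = 6.01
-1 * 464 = -464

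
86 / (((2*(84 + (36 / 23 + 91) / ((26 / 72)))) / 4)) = 0.51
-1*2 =-2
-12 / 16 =-3 / 4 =-0.75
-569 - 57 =-626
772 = 772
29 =29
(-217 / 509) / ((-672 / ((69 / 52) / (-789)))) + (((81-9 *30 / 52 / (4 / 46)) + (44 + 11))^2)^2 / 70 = 99458885285629562981 / 205544660805120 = 483879.68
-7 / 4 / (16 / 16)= -7 / 4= -1.75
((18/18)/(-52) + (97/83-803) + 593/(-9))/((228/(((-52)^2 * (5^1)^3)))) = -1286385.67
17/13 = 1.31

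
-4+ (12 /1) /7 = -16 /7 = -2.29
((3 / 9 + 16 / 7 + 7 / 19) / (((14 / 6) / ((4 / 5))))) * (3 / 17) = 14304 / 79135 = 0.18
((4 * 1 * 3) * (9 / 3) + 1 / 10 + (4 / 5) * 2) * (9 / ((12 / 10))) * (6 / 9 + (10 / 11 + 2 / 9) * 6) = 46371 / 22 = 2107.77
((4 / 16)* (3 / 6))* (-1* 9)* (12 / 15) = -0.90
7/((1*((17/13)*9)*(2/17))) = 91/18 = 5.06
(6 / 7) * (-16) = -96 / 7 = -13.71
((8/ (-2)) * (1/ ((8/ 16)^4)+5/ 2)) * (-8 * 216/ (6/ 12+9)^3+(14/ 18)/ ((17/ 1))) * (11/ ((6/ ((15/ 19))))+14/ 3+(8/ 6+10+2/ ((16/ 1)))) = 204281239793/ 79756452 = 2561.31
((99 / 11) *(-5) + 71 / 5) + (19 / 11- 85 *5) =-24974 / 55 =-454.07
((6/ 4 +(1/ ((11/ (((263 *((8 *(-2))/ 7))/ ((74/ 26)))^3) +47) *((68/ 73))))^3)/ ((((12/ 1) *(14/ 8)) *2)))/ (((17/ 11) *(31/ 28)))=73846420117924125819932233819301601381215952437809655/ 3537886748615876531313871426470988658626529055056548107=0.02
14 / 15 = 0.93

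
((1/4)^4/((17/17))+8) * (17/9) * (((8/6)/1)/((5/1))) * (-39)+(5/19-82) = -4358797/18240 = -238.97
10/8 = 5/4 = 1.25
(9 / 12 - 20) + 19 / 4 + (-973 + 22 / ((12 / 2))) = -5903 / 6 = -983.83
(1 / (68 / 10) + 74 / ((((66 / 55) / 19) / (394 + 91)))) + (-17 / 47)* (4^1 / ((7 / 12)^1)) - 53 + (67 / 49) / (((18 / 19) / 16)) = 400439155891 / 704718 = 568226.09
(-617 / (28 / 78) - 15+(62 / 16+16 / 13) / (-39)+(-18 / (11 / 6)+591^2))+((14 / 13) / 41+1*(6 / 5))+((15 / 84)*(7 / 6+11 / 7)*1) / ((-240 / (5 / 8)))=59810124578361191 / 172096404480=347538.49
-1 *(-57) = 57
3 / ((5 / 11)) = 33 / 5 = 6.60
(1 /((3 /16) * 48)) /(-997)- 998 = -8955055 /8973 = -998.00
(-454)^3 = -93576664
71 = 71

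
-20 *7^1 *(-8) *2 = 2240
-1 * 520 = -520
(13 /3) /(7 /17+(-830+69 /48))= -0.01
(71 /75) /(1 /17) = 1207 /75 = 16.09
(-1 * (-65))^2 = 4225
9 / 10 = 0.90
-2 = -2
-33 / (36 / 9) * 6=-99 / 2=-49.50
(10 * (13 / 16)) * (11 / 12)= 715 / 96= 7.45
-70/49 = -10/7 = -1.43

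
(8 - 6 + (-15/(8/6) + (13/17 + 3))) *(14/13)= -5.91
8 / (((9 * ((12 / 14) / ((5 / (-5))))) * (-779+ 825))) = -14 / 621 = -0.02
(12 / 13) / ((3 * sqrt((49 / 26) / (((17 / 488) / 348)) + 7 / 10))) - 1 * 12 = -12 + 4 * sqrt(91954623670) / 540909551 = -12.00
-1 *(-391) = 391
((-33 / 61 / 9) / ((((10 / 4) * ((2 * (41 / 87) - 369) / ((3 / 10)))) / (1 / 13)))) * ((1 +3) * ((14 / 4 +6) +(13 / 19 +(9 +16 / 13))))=350958 / 2850902405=0.00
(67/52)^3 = 300763/140608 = 2.14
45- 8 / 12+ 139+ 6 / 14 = 3859 / 21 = 183.76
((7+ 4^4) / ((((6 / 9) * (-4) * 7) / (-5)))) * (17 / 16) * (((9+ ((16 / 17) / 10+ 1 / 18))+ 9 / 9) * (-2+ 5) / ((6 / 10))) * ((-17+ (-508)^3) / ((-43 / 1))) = 892358122825305 / 77056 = 11580644243.48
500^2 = 250000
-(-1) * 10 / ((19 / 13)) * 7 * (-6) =-5460 / 19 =-287.37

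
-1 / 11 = -0.09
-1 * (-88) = 88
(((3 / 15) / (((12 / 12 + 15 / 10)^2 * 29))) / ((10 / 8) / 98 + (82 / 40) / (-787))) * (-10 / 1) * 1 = -2468032 / 2270265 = -1.09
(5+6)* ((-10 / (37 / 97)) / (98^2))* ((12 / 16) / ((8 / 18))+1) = -229405 / 2842784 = -0.08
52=52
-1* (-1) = 1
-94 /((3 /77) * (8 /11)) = -39809 /12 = -3317.42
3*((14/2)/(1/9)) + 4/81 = 15313/81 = 189.05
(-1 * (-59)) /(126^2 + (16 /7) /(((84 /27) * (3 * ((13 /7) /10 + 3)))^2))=20538077 /5526484128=0.00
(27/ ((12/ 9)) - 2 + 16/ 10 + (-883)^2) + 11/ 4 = 3898558/ 5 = 779711.60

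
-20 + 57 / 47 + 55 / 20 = -3015 / 188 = -16.04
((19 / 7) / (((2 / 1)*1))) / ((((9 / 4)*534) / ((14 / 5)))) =38 / 12015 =0.00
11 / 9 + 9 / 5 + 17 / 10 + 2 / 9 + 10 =269 / 18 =14.94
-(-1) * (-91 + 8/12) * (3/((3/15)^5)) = -846875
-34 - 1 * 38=-72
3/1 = 3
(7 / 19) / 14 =1 / 38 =0.03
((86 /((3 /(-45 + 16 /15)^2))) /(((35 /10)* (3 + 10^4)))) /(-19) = -74696332 /898019325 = -0.08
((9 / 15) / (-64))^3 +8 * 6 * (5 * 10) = 78643199973 / 32768000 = 2400.00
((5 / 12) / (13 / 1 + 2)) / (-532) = -1 / 19152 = -0.00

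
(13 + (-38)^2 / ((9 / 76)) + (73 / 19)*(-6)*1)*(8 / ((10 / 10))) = 16667336 / 171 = 97469.80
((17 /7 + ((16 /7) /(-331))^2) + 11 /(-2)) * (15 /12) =-3.84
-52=-52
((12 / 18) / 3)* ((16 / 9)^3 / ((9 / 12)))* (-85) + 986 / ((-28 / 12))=-77719274 / 137781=-564.08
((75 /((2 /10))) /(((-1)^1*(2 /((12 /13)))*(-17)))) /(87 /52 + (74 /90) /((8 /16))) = 405000 /131971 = 3.07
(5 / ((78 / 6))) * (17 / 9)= 85 / 117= 0.73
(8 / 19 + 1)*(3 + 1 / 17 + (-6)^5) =-3567780 / 323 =-11045.76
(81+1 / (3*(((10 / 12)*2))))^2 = 164836 / 25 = 6593.44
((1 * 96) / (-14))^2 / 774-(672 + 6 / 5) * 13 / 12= -15365071 / 21070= -729.24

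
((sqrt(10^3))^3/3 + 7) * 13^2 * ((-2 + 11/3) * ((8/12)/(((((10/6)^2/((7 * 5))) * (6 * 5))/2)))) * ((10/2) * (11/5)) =182182/15 + 52052000 * sqrt(10)/9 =18301354.00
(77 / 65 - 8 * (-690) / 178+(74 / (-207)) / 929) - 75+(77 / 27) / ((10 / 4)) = -139049515342 / 3337418565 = -41.66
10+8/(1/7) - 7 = 59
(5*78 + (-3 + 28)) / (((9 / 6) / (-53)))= -43990 / 3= -14663.33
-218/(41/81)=-17658/41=-430.68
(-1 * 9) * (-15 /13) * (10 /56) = 675 /364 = 1.85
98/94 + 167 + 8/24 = 23741/141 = 168.38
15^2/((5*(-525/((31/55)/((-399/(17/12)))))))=527/3072300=0.00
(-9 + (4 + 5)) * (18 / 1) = 0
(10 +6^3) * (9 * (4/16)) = 1017/2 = 508.50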